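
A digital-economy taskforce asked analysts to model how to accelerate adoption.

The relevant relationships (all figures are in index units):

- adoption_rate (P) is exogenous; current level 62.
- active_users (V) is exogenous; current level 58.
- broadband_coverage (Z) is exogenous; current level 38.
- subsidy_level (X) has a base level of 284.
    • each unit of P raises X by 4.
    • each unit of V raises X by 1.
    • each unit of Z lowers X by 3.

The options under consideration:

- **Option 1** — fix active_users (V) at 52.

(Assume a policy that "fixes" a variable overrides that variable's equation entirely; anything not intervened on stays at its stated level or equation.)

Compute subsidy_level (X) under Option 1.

Option 1 (V := 52):
  P = 62
  V = 52
  Z = 38
  X = 284 + 4·62 + 52 − 3·38 = 470

470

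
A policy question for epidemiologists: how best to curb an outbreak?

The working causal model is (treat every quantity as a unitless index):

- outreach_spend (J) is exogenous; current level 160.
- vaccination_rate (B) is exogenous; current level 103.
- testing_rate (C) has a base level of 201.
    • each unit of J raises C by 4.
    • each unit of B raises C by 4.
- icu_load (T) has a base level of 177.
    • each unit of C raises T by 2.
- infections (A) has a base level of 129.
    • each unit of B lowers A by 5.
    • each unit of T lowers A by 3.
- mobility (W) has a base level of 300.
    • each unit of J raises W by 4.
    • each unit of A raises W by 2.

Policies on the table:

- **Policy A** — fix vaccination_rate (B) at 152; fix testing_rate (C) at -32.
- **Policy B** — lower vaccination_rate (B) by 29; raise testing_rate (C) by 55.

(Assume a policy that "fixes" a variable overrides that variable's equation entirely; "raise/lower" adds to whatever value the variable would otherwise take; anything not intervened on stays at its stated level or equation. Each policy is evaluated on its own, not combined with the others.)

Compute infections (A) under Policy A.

-970

Policy A (B := 152, C := -32):
  J = 160
  B = 152
  C = -32
  T = 177 + 2·(-32) = 113
  A = 129 − 5·152 − 3·113 = -970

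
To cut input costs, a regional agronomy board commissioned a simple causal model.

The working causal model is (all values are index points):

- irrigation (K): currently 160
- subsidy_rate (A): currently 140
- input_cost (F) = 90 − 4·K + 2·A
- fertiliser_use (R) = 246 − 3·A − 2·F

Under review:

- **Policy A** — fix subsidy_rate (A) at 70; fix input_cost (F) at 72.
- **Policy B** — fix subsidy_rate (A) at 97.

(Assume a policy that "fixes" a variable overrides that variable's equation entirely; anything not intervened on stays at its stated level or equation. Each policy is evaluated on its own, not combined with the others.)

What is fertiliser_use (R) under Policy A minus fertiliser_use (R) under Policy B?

Policy A (A := 70, F := 72):
  K = 160
  A = 70
  F = 72
  R = 246 − 3·70 − 2·72 = -108
Policy B (A := 97):
  K = 160
  A = 97
  F = 90 − 4·160 + 2·97 = -356
  R = 246 − 3·97 − 2·(-356) = 667
R: -108 − 667 = -775

-775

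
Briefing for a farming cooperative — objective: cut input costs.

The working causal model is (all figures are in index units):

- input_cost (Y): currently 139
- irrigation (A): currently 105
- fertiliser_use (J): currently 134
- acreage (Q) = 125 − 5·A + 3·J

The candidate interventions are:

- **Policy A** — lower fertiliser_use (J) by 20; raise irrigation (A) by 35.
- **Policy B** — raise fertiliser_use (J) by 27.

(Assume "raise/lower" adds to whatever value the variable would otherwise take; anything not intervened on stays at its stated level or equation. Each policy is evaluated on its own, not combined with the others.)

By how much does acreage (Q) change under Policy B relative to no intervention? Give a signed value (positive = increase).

81

Baseline:
  A = 105
  J = 134
  Q = 125 − 5·105 + 3·134 = 2
Policy B (J + 27):
  A = 105
  J = 134 + 27 = 161
  Q = 125 − 5·105 + 3·161 = 83
Change in Q: 83 − 2 = 81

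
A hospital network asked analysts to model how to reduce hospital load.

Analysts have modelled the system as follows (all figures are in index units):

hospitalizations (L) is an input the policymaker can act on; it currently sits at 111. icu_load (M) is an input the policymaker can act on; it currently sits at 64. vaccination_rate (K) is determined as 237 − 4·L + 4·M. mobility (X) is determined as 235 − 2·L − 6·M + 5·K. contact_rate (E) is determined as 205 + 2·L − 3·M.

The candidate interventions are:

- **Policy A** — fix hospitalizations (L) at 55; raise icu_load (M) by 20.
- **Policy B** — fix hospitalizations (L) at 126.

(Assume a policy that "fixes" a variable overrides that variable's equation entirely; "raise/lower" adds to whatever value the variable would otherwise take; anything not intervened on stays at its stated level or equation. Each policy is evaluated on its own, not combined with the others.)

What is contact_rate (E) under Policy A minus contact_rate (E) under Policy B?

-202

Policy A (L := 55, M + 20):
  L = 55
  M = 64 + 20 = 84
  E = 205 + 2·55 − 3·84 = 63
Policy B (L := 126):
  L = 126
  M = 64
  E = 205 + 2·126 − 3·64 = 265
E: 63 − 265 = -202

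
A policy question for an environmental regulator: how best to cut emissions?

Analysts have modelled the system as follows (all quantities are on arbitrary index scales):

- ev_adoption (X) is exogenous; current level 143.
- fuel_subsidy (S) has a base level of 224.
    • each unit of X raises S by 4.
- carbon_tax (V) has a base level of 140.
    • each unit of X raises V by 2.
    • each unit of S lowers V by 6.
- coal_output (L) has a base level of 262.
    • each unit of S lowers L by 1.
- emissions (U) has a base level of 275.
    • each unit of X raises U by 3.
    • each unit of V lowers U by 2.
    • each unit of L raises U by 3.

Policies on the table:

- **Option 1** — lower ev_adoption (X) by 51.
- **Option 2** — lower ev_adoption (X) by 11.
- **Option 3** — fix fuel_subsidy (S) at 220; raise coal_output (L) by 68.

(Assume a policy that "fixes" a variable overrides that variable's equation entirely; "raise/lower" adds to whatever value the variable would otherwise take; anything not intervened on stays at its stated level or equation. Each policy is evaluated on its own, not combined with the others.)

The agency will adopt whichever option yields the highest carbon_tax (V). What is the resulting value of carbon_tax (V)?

Option 1 (X − 51):
  X = 143 − 51 = 92
  S = 224 + 4·92 = 592
  V = 140 + 2·92 − 6·592 = -3228
Option 2 (X − 11):
  X = 143 − 11 = 132
  S = 224 + 4·132 = 752
  V = 140 + 2·132 − 6·752 = -4108
Option 3 (S := 220, L + 68):
  X = 143
  S = 220
  V = 140 + 2·143 − 6·220 = -894
Comparing — Option 1: V=-3228, Option 2: V=-4108, Option 3: V=-894. Highest is -894 (Option 3).

-894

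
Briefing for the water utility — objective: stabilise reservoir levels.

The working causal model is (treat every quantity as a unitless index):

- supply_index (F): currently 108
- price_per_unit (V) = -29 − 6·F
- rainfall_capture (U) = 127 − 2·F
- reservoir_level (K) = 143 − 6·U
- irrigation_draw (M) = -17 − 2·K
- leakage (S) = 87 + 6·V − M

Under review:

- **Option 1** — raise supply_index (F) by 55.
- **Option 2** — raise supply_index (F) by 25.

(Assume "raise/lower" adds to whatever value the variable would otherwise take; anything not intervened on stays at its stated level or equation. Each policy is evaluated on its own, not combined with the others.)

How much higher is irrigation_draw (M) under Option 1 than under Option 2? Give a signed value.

-720

Option 1 (F + 55):
  F = 108 + 55 = 163
  U = 127 − 2·163 = -199
  K = 143 − 6·(-199) = 1337
  M = -17 − 2·1337 = -2691
Option 2 (F + 25):
  F = 108 + 25 = 133
  U = 127 − 2·133 = -139
  K = 143 − 6·(-139) = 977
  M = -17 − 2·977 = -1971
M: -2691 − (-1971) = -720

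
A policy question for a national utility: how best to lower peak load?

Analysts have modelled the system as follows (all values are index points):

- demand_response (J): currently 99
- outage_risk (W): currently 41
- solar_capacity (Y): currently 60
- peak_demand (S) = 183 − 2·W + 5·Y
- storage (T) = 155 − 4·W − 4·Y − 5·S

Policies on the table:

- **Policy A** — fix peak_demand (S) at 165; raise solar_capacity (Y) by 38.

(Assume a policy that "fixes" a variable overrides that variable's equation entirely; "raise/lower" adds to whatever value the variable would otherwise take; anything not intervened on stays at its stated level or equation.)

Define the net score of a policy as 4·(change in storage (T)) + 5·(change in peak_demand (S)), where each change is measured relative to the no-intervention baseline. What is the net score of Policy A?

Baseline:
  W = 41
  Y = 60
  S = 183 − 2·41 + 5·60 = 401
  T = 155 − 4·41 − 4·60 − 5·401 = -2254
Policy A (S := 165, Y + 38):
  W = 41
  Y = 60 + 38 = 98
  S = 165
  T = 155 − 4·41 − 4·98 − 5·165 = -1226
ΔT = -1226 − (-2254) = 1028; ΔS = 165 − 401 = -236
Score = 4·1028 + 5·(-236) = 2932

2932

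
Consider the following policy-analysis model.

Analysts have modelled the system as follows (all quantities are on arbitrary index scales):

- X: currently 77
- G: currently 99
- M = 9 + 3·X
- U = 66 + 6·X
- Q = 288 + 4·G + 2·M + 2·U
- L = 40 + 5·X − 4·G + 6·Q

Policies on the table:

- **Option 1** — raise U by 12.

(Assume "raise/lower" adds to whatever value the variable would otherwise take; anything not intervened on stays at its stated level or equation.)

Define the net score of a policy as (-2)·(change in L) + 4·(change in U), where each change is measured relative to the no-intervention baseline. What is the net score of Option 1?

-240

Baseline:
  X = 77
  G = 99
  M = 9 + 3·77 = 240
  U = 66 + 6·77 = 528
  Q = 288 + 4·99 + 2·240 + 2·528 = 2220
  L = 40 + 5·77 − 4·99 + 6·2220 = 13349
Option 1 (U + 12):
  X = 77
  G = 99
  M = 9 + 3·77 = 240
  U = 66 + 6·77 (+12 from intervention) = 540
  Q = 288 + 4·99 + 2·240 + 2·540 = 2244
  L = 40 + 5·77 − 4·99 + 6·2244 = 13493
ΔL = 13493 − 13349 = 144; ΔU = 540 − 528 = 12
Score = (-2)·144 + 4·12 = -240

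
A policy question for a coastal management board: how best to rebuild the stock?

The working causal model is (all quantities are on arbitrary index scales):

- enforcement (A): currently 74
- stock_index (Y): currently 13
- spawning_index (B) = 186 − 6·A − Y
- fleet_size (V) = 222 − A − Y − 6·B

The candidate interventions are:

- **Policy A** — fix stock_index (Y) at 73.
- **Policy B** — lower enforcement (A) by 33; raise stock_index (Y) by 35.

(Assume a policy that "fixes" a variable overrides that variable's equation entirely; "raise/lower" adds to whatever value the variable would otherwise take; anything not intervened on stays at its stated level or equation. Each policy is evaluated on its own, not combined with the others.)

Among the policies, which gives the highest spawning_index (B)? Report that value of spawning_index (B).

-108

Policy A (Y := 73):
  A = 74
  Y = 73
  B = 186 − 6·74 − 73 = -331
Policy B (A − 33, Y + 35):
  A = 74 − 33 = 41
  Y = 13 + 35 = 48
  B = 186 − 6·41 − 48 = -108
Comparing — Policy A: B=-331, Policy B: B=-108. Highest is -108 (Policy B).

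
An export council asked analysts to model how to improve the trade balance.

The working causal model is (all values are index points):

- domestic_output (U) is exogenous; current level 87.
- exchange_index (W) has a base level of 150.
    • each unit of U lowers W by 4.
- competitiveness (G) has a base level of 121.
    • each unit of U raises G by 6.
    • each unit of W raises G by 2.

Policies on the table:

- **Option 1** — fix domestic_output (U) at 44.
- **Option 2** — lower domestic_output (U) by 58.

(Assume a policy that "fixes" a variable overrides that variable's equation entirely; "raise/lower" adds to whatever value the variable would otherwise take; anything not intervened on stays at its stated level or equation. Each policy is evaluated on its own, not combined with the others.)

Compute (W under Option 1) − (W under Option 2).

Option 1 (U := 44):
  U = 44
  W = 150 − 4·44 = -26
Option 2 (U − 58):
  U = 87 − 58 = 29
  W = 150 − 4·29 = 34
W: -26 − 34 = -60

-60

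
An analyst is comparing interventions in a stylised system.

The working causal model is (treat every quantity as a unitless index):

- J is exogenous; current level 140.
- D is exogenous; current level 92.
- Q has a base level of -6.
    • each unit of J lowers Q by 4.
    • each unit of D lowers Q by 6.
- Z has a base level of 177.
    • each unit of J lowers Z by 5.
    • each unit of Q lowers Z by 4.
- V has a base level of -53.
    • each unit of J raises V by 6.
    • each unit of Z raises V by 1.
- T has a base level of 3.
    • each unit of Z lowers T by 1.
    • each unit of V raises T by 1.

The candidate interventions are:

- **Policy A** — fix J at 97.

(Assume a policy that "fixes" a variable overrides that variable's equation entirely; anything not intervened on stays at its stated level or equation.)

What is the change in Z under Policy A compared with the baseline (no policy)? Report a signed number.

-473

Baseline:
  J = 140
  D = 92
  Q = -6 − 4·140 − 6·92 = -1118
  Z = 177 − 5·140 − 4·(-1118) = 3949
Policy A (J := 97):
  J = 97
  D = 92
  Q = -6 − 4·97 − 6·92 = -946
  Z = 177 − 5·97 − 4·(-946) = 3476
Change in Z: 3476 − 3949 = -473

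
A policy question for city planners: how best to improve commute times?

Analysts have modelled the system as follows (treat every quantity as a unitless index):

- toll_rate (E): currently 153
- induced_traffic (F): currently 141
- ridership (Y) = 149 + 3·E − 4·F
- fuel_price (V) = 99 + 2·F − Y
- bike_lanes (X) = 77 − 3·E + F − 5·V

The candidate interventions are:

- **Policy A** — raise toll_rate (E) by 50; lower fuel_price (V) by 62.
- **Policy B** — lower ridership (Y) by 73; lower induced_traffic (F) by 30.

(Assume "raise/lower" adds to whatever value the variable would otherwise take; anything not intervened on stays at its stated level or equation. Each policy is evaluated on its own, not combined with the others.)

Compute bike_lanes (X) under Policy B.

-1421

Policy B (Y − 73, F − 30):
  E = 153
  F = 141 − 30 = 111
  Y = 149 + 3·153 − 4·111 (−73 from intervention) = 91
  V = 99 + 2·111 − 91 = 230
  X = 77 − 3·153 + 111 − 5·230 = -1421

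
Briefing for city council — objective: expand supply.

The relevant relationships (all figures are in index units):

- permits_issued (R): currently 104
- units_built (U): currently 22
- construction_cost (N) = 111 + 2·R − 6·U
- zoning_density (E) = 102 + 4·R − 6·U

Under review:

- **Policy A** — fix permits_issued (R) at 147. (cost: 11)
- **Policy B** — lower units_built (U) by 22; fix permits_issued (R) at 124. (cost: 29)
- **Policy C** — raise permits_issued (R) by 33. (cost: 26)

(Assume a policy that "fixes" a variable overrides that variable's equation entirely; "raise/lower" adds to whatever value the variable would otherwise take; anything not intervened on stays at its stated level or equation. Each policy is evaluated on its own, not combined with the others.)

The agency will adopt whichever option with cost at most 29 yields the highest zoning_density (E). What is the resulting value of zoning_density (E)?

598

Policy A (R := 147):
  R = 147
  U = 22
  E = 102 + 4·147 − 6·22 = 558
Policy B (U − 22, R := 124):
  R = 124
  U = 22 − 22 = 0
  E = 102 + 4·124 − 6·0 = 598
Policy C (R + 33):
  R = 104 + 33 = 137
  U = 22
  E = 102 + 4·137 − 6·22 = 518
Comparing — Policy A: E=558, Policy B: E=598, Policy C: E=518. Highest is 598 (Policy B).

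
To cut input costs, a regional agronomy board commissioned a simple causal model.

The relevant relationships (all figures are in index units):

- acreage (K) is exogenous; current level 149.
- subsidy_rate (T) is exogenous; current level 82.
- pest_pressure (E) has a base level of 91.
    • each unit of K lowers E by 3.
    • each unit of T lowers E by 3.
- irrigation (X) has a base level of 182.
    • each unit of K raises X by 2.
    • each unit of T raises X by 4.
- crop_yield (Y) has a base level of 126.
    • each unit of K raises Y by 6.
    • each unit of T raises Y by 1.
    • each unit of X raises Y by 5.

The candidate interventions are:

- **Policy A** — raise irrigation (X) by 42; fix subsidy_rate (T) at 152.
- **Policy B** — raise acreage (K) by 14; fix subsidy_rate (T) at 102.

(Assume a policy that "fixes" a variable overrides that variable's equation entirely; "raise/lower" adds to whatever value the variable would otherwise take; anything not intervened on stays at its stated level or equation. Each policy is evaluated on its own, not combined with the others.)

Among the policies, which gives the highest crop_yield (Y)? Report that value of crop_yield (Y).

Policy A (X + 42, T := 152):
  K = 149
  T = 152
  X = 182 + 2·149 + 4·152 (+42 from intervention) = 1130
  Y = 126 + 6·149 + 152 + 5·1130 = 6822
Policy B (K + 14, T := 102):
  K = 149 + 14 = 163
  T = 102
  X = 182 + 2·163 + 4·102 = 916
  Y = 126 + 6·163 + 102 + 5·916 = 5786
Comparing — Policy A: Y=6822, Policy B: Y=5786. Highest is 6822 (Policy A).

6822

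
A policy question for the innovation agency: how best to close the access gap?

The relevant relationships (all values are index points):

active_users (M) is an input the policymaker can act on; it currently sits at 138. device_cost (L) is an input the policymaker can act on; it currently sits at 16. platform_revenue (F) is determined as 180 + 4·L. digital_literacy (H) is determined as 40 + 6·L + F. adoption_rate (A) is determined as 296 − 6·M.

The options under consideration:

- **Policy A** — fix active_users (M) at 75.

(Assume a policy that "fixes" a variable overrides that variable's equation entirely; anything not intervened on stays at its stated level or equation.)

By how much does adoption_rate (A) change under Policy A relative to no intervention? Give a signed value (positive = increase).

378

Baseline:
  M = 138
  A = 296 − 6·138 = -532
Policy A (M := 75):
  M = 75
  A = 296 − 6·75 = -154
Change in A: -154 − (-532) = 378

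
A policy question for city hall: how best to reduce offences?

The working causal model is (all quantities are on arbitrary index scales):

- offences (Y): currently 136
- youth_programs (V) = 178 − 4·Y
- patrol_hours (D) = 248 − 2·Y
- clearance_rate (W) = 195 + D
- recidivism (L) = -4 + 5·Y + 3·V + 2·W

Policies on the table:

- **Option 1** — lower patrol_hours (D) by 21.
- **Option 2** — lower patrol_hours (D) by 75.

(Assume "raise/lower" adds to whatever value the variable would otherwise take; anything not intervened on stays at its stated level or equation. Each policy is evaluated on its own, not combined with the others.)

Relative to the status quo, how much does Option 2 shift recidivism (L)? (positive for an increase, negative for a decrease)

-150

Baseline:
  Y = 136
  V = 178 − 4·136 = -366
  D = 248 − 2·136 = -24
  W = 195 + (-24) = 171
  L = -4 + 5·136 + 3·(-366) + 2·171 = -80
Option 2 (D − 75):
  Y = 136
  V = 178 − 4·136 = -366
  D = 248 − 2·136 (−75 from intervention) = -99
  W = 195 + (-99) = 96
  L = -4 + 5·136 + 3·(-366) + 2·96 = -230
Change in L: -230 − (-80) = -150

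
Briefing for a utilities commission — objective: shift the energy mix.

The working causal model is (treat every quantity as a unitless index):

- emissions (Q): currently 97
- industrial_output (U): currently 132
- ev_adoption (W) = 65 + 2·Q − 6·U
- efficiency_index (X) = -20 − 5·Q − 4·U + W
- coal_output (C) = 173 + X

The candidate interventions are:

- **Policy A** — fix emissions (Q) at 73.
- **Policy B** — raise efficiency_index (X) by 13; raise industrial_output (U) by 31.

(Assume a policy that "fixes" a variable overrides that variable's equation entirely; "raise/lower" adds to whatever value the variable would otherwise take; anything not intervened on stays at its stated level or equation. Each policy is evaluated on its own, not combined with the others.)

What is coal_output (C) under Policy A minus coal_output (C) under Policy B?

Policy A (Q := 73):
  Q = 73
  U = 132
  W = 65 + 2·73 − 6·132 = -581
  X = -20 − 5·73 − 4·132 + (-581) = -1494
  C = 173 + (-1494) = -1321
Policy B (X + 13, U + 31):
  Q = 97
  U = 132 + 31 = 163
  W = 65 + 2·97 − 6·163 = -719
  X = -20 − 5·97 − 4·163 + (-719) (+13 from intervention) = -1863
  C = 173 + (-1863) = -1690
C: -1321 − (-1690) = 369

369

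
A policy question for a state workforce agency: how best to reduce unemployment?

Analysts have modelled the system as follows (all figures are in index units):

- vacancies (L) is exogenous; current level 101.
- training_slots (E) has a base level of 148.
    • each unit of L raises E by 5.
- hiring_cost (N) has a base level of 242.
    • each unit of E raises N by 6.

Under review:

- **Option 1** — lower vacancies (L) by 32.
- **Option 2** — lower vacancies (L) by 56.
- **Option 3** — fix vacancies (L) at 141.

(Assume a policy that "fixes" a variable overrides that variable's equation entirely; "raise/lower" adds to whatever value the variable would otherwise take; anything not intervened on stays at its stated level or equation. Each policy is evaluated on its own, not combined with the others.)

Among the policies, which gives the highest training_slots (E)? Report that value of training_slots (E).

853

Option 1 (L − 32):
  L = 101 − 32 = 69
  E = 148 + 5·69 = 493
Option 2 (L − 56):
  L = 101 − 56 = 45
  E = 148 + 5·45 = 373
Option 3 (L := 141):
  L = 141
  E = 148 + 5·141 = 853
Comparing — Option 1: E=493, Option 2: E=373, Option 3: E=853. Highest is 853 (Option 3).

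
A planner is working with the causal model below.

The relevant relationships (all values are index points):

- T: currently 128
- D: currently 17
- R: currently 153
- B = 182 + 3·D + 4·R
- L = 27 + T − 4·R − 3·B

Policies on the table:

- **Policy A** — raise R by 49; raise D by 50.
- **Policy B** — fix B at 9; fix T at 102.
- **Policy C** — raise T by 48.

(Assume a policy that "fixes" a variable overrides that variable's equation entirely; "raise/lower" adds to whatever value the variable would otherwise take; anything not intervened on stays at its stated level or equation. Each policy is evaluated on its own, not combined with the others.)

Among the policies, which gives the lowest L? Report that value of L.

Policy A (R + 49, D + 50):
  T = 128
  D = 17 + 50 = 67
  R = 153 + 49 = 202
  B = 182 + 3·67 + 4·202 = 1191
  L = 27 + 128 − 4·202 − 3·1191 = -4226
Policy B (B := 9, T := 102):
  T = 102
  D = 17
  R = 153
  B = 9
  L = 27 + 102 − 4·153 − 3·9 = -510
Policy C (T + 48):
  T = 128 + 48 = 176
  D = 17
  R = 153
  B = 182 + 3·17 + 4·153 = 845
  L = 27 + 176 − 4·153 − 3·845 = -2944
Comparing — Policy A: L=-4226, Policy B: L=-510, Policy C: L=-2944. Lowest is -4226 (Policy A).

-4226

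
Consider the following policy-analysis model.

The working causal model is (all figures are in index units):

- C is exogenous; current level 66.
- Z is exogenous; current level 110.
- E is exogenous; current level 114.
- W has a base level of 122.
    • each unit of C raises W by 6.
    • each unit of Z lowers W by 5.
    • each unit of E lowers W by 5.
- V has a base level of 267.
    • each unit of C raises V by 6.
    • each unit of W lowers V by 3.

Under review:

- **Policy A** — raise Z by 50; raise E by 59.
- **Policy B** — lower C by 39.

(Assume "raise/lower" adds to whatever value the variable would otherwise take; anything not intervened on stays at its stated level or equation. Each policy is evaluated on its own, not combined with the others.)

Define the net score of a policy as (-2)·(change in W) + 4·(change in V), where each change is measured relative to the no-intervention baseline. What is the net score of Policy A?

7630

Baseline:
  C = 66
  Z = 110
  E = 114
  W = 122 + 6·66 − 5·110 − 5·114 = -602
  V = 267 + 6·66 − 3·(-602) = 2469
Policy A (Z + 50, E + 59):
  C = 66
  Z = 110 + 50 = 160
  E = 114 + 59 = 173
  W = 122 + 6·66 − 5·160 − 5·173 = -1147
  V = 267 + 6·66 − 3·(-1147) = 4104
ΔW = -1147 − (-602) = -545; ΔV = 4104 − 2469 = 1635
Score = (-2)·(-545) + 4·1635 = 7630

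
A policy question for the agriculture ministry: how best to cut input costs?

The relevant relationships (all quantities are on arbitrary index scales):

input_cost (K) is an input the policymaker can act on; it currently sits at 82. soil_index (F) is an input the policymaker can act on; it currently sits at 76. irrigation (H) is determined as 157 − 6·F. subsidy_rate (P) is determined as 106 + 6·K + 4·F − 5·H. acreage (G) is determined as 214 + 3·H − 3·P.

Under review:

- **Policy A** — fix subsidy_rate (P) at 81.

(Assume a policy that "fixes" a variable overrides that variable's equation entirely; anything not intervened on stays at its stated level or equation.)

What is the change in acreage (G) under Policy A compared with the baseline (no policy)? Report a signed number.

Baseline:
  K = 82
  F = 76
  H = 157 − 6·76 = -299
  P = 106 + 6·82 + 4·76 − 5·(-299) = 2397
  G = 214 + 3·(-299) − 3·2397 = -7874
Policy A (P := 81):
  K = 82
  F = 76
  H = 157 − 6·76 = -299
  P = 81
  G = 214 + 3·(-299) − 3·81 = -926
Change in G: -926 − (-7874) = 6948

6948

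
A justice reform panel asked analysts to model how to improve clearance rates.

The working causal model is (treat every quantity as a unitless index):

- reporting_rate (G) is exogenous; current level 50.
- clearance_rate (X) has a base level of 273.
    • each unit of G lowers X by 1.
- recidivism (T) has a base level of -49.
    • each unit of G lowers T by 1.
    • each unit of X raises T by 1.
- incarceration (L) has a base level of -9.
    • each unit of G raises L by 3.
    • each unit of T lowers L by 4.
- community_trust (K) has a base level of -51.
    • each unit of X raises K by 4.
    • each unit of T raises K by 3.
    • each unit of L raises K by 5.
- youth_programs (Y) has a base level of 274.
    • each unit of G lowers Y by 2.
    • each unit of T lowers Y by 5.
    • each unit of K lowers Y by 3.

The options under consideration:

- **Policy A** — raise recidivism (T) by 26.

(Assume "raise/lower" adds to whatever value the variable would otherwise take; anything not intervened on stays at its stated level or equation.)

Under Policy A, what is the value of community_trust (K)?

-1004

Policy A (T + 26):
  G = 50
  X = 273 − 50 = 223
  T = -49 − 50 + 223 (+26 from intervention) = 150
  L = -9 + 3·50 − 4·150 = -459
  K = -51 + 4·223 + 3·150 + 5·(-459) = -1004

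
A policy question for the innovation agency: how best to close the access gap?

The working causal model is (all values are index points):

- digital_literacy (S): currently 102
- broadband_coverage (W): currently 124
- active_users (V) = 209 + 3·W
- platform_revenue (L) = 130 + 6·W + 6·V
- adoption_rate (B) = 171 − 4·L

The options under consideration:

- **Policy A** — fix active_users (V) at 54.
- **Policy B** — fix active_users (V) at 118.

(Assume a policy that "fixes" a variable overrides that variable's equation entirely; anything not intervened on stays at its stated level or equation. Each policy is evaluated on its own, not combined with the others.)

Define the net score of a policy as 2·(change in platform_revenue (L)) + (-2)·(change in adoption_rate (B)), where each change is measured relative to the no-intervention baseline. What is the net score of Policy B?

Baseline:
  W = 124
  V = 209 + 3·124 = 581
  L = 130 + 6·124 + 6·581 = 4360
  B = 171 − 4·4360 = -17269
Policy B (V := 118):
  W = 124
  V = 118
  L = 130 + 6·124 + 6·118 = 1582
  B = 171 − 4·1582 = -6157
ΔL = 1582 − 4360 = -2778; ΔB = -6157 − (-17269) = 11112
Score = 2·(-2778) + (-2)·11112 = -27780

-27780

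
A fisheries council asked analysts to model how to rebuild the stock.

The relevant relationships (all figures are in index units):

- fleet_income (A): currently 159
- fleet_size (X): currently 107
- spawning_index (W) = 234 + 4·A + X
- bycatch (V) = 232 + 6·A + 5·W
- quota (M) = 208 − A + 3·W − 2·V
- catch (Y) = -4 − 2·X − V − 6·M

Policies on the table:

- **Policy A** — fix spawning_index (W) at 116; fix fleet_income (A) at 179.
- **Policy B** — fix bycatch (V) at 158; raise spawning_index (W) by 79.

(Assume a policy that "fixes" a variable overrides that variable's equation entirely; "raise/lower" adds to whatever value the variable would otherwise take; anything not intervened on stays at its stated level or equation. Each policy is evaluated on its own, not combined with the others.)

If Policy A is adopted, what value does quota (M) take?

Policy A (W := 116, A := 179):
  A = 179
  X = 107
  W = 116
  V = 232 + 6·179 + 5·116 = 1886
  M = 208 − 179 + 3·116 − 2·1886 = -3395

-3395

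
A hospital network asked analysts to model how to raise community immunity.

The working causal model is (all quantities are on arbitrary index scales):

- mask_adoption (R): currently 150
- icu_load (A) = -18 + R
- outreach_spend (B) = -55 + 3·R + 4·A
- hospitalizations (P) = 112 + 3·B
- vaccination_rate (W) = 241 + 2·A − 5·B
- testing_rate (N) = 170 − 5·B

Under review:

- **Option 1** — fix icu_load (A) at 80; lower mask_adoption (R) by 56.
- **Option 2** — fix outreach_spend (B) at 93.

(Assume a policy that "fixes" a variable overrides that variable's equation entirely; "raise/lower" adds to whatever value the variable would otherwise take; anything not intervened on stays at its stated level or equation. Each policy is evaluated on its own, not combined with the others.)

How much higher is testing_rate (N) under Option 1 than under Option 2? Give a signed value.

Option 1 (A := 80, R − 56):
  R = 150 − 56 = 94
  A = 80
  B = -55 + 3·94 + 4·80 = 547
  N = 170 − 5·547 = -2565
Option 2 (B := 93):
  R = 150
  A = -18 + 150 = 132
  B = 93
  N = 170 − 5·93 = -295
N: -2565 − (-295) = -2270

-2270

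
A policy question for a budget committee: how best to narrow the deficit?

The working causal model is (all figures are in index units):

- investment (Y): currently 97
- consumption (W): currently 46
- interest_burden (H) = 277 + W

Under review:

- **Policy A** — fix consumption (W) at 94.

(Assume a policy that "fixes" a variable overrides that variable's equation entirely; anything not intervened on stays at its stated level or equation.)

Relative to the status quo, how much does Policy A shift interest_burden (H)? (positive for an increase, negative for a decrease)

Baseline:
  W = 46
  H = 277 + 46 = 323
Policy A (W := 94):
  W = 94
  H = 277 + 94 = 371
Change in H: 371 − 323 = 48

48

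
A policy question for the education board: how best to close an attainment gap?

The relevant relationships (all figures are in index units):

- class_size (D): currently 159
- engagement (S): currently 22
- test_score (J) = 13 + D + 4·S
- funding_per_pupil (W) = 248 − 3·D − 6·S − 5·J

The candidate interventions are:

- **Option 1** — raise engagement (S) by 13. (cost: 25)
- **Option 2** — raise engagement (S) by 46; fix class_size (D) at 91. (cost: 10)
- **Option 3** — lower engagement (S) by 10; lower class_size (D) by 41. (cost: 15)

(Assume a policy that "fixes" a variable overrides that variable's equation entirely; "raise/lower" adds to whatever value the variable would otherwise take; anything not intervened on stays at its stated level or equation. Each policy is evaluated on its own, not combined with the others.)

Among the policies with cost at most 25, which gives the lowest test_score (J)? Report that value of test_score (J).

179

Option 1 (S + 13):
  D = 159
  S = 22 + 13 = 35
  J = 13 + 159 + 4·35 = 312
Option 2 (S + 46, D := 91):
  D = 91
  S = 22 + 46 = 68
  J = 13 + 91 + 4·68 = 376
Option 3 (S − 10, D − 41):
  D = 159 − 41 = 118
  S = 22 − 10 = 12
  J = 13 + 118 + 4·12 = 179
Comparing — Option 1: J=312, Option 2: J=376, Option 3: J=179. Lowest is 179 (Option 3).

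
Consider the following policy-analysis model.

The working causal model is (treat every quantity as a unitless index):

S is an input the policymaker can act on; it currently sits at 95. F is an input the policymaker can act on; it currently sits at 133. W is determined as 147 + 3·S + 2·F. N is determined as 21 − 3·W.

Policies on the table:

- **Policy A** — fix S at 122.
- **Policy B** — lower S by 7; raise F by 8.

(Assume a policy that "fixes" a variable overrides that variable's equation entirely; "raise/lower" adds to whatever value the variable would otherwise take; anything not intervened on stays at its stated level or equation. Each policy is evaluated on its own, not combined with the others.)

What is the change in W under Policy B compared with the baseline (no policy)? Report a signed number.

-5

Baseline:
  S = 95
  F = 133
  W = 147 + 3·95 + 2·133 = 698
Policy B (S − 7, F + 8):
  S = 95 − 7 = 88
  F = 133 + 8 = 141
  W = 147 + 3·88 + 2·141 = 693
Change in W: 693 − 698 = -5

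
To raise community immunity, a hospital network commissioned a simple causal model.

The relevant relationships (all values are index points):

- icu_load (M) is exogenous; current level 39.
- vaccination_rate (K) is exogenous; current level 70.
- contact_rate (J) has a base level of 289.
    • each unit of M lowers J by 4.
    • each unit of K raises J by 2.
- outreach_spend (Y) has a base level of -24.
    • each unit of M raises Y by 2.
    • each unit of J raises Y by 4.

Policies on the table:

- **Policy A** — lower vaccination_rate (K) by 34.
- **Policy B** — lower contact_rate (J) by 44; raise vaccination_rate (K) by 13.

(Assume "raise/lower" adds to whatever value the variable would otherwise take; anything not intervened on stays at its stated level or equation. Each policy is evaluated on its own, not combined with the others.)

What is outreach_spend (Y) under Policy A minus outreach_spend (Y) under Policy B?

-200

Policy A (K − 34):
  M = 39
  K = 70 − 34 = 36
  J = 289 − 4·39 + 2·36 = 205
  Y = -24 + 2·39 + 4·205 = 874
Policy B (J − 44, K + 13):
  M = 39
  K = 70 + 13 = 83
  J = 289 − 4·39 + 2·83 (−44 from intervention) = 255
  Y = -24 + 2·39 + 4·255 = 1074
Y: 874 − 1074 = -200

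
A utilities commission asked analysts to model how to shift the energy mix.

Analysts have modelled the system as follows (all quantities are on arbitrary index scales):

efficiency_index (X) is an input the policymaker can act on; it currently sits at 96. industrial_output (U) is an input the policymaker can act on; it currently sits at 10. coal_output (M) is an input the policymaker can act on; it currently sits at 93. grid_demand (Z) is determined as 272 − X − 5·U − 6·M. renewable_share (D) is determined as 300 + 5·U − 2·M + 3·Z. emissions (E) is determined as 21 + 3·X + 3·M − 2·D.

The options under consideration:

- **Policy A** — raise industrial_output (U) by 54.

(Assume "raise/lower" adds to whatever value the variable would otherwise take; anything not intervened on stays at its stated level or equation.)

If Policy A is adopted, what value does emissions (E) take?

Policy A (U + 54):
  X = 96
  U = 10 + 54 = 64
  M = 93
  Z = 272 − 96 − 5·64 − 6·93 = -702
  D = 300 + 5·64 − 2·93 + 3·(-702) = -1672
  E = 21 + 3·96 + 3·93 − 2·(-1672) = 3932

3932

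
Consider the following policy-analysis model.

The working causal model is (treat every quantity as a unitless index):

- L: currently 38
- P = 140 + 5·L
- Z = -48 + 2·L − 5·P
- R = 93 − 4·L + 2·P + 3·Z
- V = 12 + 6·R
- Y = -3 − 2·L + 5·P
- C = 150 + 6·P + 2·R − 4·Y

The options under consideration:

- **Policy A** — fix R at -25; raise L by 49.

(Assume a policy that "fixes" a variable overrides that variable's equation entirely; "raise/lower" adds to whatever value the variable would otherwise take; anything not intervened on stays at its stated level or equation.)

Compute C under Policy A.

-7242

Policy A (R := -25, L + 49):
  L = 38 + 49 = 87
  P = 140 + 5·87 = 575
  Z = -48 + 2·87 − 5·575 = -2749
  R = -25
  Y = -3 − 2·87 + 5·575 = 2698
  C = 150 + 6·575 + 2·(-25) − 4·2698 = -7242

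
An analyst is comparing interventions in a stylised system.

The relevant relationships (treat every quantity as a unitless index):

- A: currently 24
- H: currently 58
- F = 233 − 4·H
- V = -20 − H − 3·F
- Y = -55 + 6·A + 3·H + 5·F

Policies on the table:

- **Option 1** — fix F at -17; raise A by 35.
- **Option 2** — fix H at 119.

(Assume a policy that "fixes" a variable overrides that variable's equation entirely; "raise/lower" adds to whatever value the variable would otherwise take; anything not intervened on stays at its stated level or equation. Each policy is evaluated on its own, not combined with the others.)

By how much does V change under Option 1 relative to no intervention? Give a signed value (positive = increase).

54

Baseline:
  H = 58
  F = 233 − 4·58 = 1
  V = -20 − 58 − 3·1 = -81
Option 1 (F := -17, A + 35):
  H = 58
  F = -17
  V = -20 − 58 − 3·(-17) = -27
Change in V: -27 − (-81) = 54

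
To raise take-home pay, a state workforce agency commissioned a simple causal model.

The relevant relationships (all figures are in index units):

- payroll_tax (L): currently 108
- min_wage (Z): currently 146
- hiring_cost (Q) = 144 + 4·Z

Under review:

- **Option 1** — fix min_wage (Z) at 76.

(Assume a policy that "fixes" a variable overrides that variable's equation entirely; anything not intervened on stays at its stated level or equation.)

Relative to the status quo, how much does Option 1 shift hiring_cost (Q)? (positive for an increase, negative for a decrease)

-280

Baseline:
  Z = 146
  Q = 144 + 4·146 = 728
Option 1 (Z := 76):
  Z = 76
  Q = 144 + 4·76 = 448
Change in Q: 448 − 728 = -280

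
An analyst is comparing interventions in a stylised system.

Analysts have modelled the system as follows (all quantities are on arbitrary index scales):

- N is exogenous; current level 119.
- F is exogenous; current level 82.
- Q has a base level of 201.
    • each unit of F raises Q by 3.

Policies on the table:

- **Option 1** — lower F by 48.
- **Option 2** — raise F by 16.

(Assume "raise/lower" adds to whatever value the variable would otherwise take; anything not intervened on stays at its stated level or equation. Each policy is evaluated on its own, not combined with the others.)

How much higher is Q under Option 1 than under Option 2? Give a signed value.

-192

Option 1 (F − 48):
  F = 82 − 48 = 34
  Q = 201 + 3·34 = 303
Option 2 (F + 16):
  F = 82 + 16 = 98
  Q = 201 + 3·98 = 495
Q: 303 − 495 = -192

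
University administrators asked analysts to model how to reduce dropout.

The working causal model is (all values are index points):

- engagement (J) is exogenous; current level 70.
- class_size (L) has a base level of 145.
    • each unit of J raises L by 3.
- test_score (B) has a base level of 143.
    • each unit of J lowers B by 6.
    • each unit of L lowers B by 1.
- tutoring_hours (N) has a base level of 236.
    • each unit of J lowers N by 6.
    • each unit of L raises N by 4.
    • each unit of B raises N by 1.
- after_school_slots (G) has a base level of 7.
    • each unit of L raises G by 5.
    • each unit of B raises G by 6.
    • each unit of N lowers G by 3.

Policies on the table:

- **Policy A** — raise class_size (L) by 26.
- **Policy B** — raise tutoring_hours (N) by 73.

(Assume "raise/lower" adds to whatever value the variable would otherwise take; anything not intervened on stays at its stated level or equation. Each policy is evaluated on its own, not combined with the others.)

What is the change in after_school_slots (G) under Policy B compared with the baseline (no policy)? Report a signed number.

Baseline:
  J = 70
  L = 145 + 3·70 = 355
  B = 143 − 6·70 − 355 = -632
  N = 236 − 6·70 + 4·355 + (-632) = 604
  G = 7 + 5·355 + 6·(-632) − 3·604 = -3822
Policy B (N + 73):
  J = 70
  L = 145 + 3·70 = 355
  B = 143 − 6·70 − 355 = -632
  N = 236 − 6·70 + 4·355 + (-632) (+73 from intervention) = 677
  G = 7 + 5·355 + 6·(-632) − 3·677 = -4041
Change in G: -4041 − (-3822) = -219

-219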